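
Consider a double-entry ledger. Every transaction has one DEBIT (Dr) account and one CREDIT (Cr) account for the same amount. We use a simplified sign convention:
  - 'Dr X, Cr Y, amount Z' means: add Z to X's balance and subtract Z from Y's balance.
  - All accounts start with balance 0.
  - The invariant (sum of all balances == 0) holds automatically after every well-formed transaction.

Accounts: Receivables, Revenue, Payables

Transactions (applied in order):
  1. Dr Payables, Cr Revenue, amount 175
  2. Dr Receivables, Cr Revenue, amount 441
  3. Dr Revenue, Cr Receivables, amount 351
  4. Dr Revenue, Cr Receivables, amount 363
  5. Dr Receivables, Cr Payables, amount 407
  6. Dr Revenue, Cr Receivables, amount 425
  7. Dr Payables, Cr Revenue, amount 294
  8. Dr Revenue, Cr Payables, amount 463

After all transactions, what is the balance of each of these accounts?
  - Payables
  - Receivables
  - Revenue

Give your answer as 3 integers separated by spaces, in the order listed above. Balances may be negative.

Answer: -401 -291 692

Derivation:
After txn 1 (Dr Payables, Cr Revenue, amount 175): Payables=175 Revenue=-175
After txn 2 (Dr Receivables, Cr Revenue, amount 441): Payables=175 Receivables=441 Revenue=-616
After txn 3 (Dr Revenue, Cr Receivables, amount 351): Payables=175 Receivables=90 Revenue=-265
After txn 4 (Dr Revenue, Cr Receivables, amount 363): Payables=175 Receivables=-273 Revenue=98
After txn 5 (Dr Receivables, Cr Payables, amount 407): Payables=-232 Receivables=134 Revenue=98
After txn 6 (Dr Revenue, Cr Receivables, amount 425): Payables=-232 Receivables=-291 Revenue=523
After txn 7 (Dr Payables, Cr Revenue, amount 294): Payables=62 Receivables=-291 Revenue=229
After txn 8 (Dr Revenue, Cr Payables, amount 463): Payables=-401 Receivables=-291 Revenue=692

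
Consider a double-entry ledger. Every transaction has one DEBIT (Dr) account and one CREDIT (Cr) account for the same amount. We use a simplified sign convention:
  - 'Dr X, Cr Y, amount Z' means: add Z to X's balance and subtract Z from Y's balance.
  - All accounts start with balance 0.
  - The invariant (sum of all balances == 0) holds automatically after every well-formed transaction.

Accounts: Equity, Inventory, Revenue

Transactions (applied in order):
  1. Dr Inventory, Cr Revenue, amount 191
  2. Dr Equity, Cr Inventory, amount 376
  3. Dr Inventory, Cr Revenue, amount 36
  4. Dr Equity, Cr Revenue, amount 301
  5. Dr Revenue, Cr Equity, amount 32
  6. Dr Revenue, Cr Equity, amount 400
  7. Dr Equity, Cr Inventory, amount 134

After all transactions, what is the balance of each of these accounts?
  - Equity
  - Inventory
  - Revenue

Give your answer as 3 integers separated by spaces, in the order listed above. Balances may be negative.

After txn 1 (Dr Inventory, Cr Revenue, amount 191): Inventory=191 Revenue=-191
After txn 2 (Dr Equity, Cr Inventory, amount 376): Equity=376 Inventory=-185 Revenue=-191
After txn 3 (Dr Inventory, Cr Revenue, amount 36): Equity=376 Inventory=-149 Revenue=-227
After txn 4 (Dr Equity, Cr Revenue, amount 301): Equity=677 Inventory=-149 Revenue=-528
After txn 5 (Dr Revenue, Cr Equity, amount 32): Equity=645 Inventory=-149 Revenue=-496
After txn 6 (Dr Revenue, Cr Equity, amount 400): Equity=245 Inventory=-149 Revenue=-96
After txn 7 (Dr Equity, Cr Inventory, amount 134): Equity=379 Inventory=-283 Revenue=-96

Answer: 379 -283 -96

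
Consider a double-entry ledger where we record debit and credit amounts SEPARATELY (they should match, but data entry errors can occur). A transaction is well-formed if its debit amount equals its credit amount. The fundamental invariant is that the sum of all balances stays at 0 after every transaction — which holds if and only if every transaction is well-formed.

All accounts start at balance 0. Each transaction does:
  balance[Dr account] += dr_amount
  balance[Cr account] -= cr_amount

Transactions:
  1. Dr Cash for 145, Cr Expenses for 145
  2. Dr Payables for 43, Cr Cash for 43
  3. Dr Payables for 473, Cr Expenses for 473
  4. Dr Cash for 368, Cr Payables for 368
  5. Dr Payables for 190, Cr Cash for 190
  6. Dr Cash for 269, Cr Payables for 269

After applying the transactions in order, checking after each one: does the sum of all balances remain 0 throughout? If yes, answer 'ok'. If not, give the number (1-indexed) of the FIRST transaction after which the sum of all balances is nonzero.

Answer: ok

Derivation:
After txn 1: dr=145 cr=145 sum_balances=0
After txn 2: dr=43 cr=43 sum_balances=0
After txn 3: dr=473 cr=473 sum_balances=0
After txn 4: dr=368 cr=368 sum_balances=0
After txn 5: dr=190 cr=190 sum_balances=0
After txn 6: dr=269 cr=269 sum_balances=0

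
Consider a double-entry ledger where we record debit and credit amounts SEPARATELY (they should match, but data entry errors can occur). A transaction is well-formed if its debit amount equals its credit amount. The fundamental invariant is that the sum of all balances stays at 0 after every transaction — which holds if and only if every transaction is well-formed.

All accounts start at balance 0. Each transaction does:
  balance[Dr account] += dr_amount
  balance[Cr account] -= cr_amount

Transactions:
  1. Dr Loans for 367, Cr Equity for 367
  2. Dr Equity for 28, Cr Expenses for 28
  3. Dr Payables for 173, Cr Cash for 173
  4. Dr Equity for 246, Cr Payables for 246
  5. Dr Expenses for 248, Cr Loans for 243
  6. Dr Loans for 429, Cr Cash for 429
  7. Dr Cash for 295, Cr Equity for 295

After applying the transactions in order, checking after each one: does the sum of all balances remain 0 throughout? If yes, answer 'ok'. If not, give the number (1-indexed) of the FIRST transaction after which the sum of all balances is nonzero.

Answer: 5

Derivation:
After txn 1: dr=367 cr=367 sum_balances=0
After txn 2: dr=28 cr=28 sum_balances=0
After txn 3: dr=173 cr=173 sum_balances=0
After txn 4: dr=246 cr=246 sum_balances=0
After txn 5: dr=248 cr=243 sum_balances=5
After txn 6: dr=429 cr=429 sum_balances=5
After txn 7: dr=295 cr=295 sum_balances=5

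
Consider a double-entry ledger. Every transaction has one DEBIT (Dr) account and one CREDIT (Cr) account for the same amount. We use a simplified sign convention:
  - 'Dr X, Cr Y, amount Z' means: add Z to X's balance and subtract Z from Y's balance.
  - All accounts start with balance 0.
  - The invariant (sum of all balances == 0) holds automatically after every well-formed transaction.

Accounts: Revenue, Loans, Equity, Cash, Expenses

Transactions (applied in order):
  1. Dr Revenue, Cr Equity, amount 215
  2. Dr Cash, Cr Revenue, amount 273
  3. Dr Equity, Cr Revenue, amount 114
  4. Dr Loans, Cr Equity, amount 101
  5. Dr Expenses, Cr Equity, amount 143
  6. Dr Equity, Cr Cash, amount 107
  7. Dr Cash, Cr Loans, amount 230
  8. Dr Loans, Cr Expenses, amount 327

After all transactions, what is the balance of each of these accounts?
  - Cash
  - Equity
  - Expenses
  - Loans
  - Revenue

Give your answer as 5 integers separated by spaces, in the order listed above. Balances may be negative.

After txn 1 (Dr Revenue, Cr Equity, amount 215): Equity=-215 Revenue=215
After txn 2 (Dr Cash, Cr Revenue, amount 273): Cash=273 Equity=-215 Revenue=-58
After txn 3 (Dr Equity, Cr Revenue, amount 114): Cash=273 Equity=-101 Revenue=-172
After txn 4 (Dr Loans, Cr Equity, amount 101): Cash=273 Equity=-202 Loans=101 Revenue=-172
After txn 5 (Dr Expenses, Cr Equity, amount 143): Cash=273 Equity=-345 Expenses=143 Loans=101 Revenue=-172
After txn 6 (Dr Equity, Cr Cash, amount 107): Cash=166 Equity=-238 Expenses=143 Loans=101 Revenue=-172
After txn 7 (Dr Cash, Cr Loans, amount 230): Cash=396 Equity=-238 Expenses=143 Loans=-129 Revenue=-172
After txn 8 (Dr Loans, Cr Expenses, amount 327): Cash=396 Equity=-238 Expenses=-184 Loans=198 Revenue=-172

Answer: 396 -238 -184 198 -172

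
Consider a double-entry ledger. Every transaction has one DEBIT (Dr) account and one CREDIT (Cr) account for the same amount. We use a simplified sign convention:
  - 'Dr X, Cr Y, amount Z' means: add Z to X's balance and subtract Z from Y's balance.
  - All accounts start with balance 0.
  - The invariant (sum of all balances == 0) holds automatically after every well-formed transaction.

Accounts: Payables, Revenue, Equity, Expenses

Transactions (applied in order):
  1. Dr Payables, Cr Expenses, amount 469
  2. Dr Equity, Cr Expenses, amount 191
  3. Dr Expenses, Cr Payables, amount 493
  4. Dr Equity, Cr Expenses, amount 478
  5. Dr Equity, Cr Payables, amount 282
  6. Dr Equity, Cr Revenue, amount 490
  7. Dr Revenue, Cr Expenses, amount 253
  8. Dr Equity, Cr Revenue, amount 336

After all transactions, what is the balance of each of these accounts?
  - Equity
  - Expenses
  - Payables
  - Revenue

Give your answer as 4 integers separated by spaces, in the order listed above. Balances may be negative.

Answer: 1777 -898 -306 -573

Derivation:
After txn 1 (Dr Payables, Cr Expenses, amount 469): Expenses=-469 Payables=469
After txn 2 (Dr Equity, Cr Expenses, amount 191): Equity=191 Expenses=-660 Payables=469
After txn 3 (Dr Expenses, Cr Payables, amount 493): Equity=191 Expenses=-167 Payables=-24
After txn 4 (Dr Equity, Cr Expenses, amount 478): Equity=669 Expenses=-645 Payables=-24
After txn 5 (Dr Equity, Cr Payables, amount 282): Equity=951 Expenses=-645 Payables=-306
After txn 6 (Dr Equity, Cr Revenue, amount 490): Equity=1441 Expenses=-645 Payables=-306 Revenue=-490
After txn 7 (Dr Revenue, Cr Expenses, amount 253): Equity=1441 Expenses=-898 Payables=-306 Revenue=-237
After txn 8 (Dr Equity, Cr Revenue, amount 336): Equity=1777 Expenses=-898 Payables=-306 Revenue=-573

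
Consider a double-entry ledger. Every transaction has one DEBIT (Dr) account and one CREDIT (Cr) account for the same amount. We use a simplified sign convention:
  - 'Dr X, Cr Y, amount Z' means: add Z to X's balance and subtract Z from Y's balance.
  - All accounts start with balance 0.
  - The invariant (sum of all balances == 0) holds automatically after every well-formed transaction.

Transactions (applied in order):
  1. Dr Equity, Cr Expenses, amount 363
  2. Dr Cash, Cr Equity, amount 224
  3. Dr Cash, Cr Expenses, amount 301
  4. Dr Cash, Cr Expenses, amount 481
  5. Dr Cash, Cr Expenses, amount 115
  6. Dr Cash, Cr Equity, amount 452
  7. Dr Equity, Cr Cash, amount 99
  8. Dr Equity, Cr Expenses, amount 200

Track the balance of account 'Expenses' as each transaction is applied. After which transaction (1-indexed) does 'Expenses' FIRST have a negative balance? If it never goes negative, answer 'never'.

After txn 1: Expenses=-363

Answer: 1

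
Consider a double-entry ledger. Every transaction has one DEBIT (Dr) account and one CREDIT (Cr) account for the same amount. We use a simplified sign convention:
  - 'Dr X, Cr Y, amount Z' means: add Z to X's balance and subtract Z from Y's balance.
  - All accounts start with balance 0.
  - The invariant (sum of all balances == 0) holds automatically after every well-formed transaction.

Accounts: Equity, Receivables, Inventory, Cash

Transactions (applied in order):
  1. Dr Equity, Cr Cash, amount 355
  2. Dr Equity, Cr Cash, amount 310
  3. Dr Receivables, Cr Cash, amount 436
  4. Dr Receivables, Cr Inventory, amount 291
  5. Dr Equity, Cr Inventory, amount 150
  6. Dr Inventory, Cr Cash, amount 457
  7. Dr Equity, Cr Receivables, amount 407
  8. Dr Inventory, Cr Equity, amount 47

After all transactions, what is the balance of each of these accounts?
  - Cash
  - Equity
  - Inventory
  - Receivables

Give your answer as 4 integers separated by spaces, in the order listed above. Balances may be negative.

Answer: -1558 1175 63 320

Derivation:
After txn 1 (Dr Equity, Cr Cash, amount 355): Cash=-355 Equity=355
After txn 2 (Dr Equity, Cr Cash, amount 310): Cash=-665 Equity=665
After txn 3 (Dr Receivables, Cr Cash, amount 436): Cash=-1101 Equity=665 Receivables=436
After txn 4 (Dr Receivables, Cr Inventory, amount 291): Cash=-1101 Equity=665 Inventory=-291 Receivables=727
After txn 5 (Dr Equity, Cr Inventory, amount 150): Cash=-1101 Equity=815 Inventory=-441 Receivables=727
After txn 6 (Dr Inventory, Cr Cash, amount 457): Cash=-1558 Equity=815 Inventory=16 Receivables=727
After txn 7 (Dr Equity, Cr Receivables, amount 407): Cash=-1558 Equity=1222 Inventory=16 Receivables=320
After txn 8 (Dr Inventory, Cr Equity, amount 47): Cash=-1558 Equity=1175 Inventory=63 Receivables=320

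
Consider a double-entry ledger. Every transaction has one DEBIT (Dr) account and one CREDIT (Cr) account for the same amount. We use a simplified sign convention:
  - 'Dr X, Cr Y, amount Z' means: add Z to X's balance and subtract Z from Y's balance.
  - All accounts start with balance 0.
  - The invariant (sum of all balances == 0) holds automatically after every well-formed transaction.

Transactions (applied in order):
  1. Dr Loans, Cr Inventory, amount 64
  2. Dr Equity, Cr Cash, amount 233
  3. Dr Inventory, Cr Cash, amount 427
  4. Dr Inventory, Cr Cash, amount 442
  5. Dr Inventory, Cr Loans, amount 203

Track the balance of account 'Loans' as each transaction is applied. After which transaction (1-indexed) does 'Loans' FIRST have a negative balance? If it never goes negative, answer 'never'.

After txn 1: Loans=64
After txn 2: Loans=64
After txn 3: Loans=64
After txn 4: Loans=64
After txn 5: Loans=-139

Answer: 5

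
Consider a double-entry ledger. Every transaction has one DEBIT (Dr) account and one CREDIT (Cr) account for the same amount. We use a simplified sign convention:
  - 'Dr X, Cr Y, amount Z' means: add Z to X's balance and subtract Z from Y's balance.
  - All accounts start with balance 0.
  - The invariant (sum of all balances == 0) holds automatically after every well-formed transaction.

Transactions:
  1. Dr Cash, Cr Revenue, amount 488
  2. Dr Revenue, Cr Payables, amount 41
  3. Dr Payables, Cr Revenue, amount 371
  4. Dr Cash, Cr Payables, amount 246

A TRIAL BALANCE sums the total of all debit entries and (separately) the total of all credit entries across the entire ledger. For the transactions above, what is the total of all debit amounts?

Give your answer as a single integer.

Txn 1: debit+=488
Txn 2: debit+=41
Txn 3: debit+=371
Txn 4: debit+=246
Total debits = 1146

Answer: 1146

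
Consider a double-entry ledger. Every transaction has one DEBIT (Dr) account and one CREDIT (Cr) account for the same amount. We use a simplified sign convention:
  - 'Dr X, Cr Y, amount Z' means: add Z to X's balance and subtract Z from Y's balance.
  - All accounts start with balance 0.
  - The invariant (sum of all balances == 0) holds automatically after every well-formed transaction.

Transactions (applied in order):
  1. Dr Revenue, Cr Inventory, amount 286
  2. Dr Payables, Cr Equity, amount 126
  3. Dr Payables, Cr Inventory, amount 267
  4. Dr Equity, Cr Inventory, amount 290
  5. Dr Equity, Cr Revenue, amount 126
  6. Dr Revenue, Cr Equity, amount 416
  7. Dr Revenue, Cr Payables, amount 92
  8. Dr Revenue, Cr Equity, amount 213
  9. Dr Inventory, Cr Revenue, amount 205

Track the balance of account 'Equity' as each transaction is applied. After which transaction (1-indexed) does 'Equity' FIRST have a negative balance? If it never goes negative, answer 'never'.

Answer: 2

Derivation:
After txn 1: Equity=0
After txn 2: Equity=-126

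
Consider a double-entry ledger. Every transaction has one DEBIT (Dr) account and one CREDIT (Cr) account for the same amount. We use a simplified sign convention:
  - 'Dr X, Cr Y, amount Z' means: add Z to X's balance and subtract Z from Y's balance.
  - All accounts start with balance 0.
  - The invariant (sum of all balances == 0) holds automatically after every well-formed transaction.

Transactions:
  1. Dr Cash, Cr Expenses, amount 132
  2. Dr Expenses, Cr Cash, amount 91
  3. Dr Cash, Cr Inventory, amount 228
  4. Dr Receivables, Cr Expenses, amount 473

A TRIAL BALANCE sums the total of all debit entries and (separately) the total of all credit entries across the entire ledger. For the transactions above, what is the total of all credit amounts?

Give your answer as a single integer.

Txn 1: credit+=132
Txn 2: credit+=91
Txn 3: credit+=228
Txn 4: credit+=473
Total credits = 924

Answer: 924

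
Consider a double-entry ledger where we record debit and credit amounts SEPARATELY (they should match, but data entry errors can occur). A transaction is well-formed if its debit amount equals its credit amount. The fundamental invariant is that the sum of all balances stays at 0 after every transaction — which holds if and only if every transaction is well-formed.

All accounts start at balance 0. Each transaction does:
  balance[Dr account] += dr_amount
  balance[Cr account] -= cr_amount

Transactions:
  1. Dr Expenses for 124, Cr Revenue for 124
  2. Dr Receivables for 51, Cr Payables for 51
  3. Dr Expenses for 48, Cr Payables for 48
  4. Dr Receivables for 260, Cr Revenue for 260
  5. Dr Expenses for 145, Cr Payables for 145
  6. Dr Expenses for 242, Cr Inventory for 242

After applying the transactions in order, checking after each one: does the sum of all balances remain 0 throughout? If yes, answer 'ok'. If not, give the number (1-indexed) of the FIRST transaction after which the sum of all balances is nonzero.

Answer: ok

Derivation:
After txn 1: dr=124 cr=124 sum_balances=0
After txn 2: dr=51 cr=51 sum_balances=0
After txn 3: dr=48 cr=48 sum_balances=0
After txn 4: dr=260 cr=260 sum_balances=0
After txn 5: dr=145 cr=145 sum_balances=0
After txn 6: dr=242 cr=242 sum_balances=0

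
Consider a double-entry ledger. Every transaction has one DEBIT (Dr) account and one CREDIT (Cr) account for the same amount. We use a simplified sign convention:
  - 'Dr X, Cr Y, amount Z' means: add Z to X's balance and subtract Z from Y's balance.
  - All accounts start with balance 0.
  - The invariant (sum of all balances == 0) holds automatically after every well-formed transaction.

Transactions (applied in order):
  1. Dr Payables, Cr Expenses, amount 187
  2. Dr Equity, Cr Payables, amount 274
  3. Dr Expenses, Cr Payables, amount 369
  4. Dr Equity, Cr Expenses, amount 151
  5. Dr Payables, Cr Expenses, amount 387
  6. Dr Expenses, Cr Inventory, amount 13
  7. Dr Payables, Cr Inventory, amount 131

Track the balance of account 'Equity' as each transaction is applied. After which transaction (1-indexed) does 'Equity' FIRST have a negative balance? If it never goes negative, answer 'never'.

After txn 1: Equity=0
After txn 2: Equity=274
After txn 3: Equity=274
After txn 4: Equity=425
After txn 5: Equity=425
After txn 6: Equity=425
After txn 7: Equity=425

Answer: never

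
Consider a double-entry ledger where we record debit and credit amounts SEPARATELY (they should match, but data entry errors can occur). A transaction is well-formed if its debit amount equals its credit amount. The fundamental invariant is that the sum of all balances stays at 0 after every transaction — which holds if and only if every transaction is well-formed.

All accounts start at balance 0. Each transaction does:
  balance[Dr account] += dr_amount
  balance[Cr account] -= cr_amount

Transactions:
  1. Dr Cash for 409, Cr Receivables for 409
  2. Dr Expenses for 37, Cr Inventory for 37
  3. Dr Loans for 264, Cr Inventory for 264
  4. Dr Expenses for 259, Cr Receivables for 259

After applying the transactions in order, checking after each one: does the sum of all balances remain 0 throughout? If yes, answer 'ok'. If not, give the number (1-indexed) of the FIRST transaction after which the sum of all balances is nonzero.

After txn 1: dr=409 cr=409 sum_balances=0
After txn 2: dr=37 cr=37 sum_balances=0
After txn 3: dr=264 cr=264 sum_balances=0
After txn 4: dr=259 cr=259 sum_balances=0

Answer: ok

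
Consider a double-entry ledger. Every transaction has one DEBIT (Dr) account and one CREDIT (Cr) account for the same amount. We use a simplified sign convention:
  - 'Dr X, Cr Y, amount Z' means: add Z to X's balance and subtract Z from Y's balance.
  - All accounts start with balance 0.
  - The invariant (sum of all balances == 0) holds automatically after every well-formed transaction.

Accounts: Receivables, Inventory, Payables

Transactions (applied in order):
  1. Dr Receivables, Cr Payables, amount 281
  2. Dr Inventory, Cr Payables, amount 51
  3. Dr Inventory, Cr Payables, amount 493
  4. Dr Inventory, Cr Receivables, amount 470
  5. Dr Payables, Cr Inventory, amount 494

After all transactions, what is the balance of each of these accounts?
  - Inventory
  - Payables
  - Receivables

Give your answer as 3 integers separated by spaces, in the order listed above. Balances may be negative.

Answer: 520 -331 -189

Derivation:
After txn 1 (Dr Receivables, Cr Payables, amount 281): Payables=-281 Receivables=281
After txn 2 (Dr Inventory, Cr Payables, amount 51): Inventory=51 Payables=-332 Receivables=281
After txn 3 (Dr Inventory, Cr Payables, amount 493): Inventory=544 Payables=-825 Receivables=281
After txn 4 (Dr Inventory, Cr Receivables, amount 470): Inventory=1014 Payables=-825 Receivables=-189
After txn 5 (Dr Payables, Cr Inventory, amount 494): Inventory=520 Payables=-331 Receivables=-189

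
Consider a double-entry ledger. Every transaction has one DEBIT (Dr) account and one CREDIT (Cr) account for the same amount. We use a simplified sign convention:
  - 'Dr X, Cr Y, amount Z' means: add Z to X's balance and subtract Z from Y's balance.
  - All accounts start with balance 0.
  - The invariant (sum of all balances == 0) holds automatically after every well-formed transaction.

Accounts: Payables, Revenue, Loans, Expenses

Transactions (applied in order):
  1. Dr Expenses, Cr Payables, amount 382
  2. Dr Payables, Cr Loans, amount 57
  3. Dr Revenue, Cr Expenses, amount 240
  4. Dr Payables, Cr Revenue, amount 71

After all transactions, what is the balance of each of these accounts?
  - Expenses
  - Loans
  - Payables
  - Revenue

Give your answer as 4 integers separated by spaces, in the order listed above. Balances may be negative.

Answer: 142 -57 -254 169

Derivation:
After txn 1 (Dr Expenses, Cr Payables, amount 382): Expenses=382 Payables=-382
After txn 2 (Dr Payables, Cr Loans, amount 57): Expenses=382 Loans=-57 Payables=-325
After txn 3 (Dr Revenue, Cr Expenses, amount 240): Expenses=142 Loans=-57 Payables=-325 Revenue=240
After txn 4 (Dr Payables, Cr Revenue, amount 71): Expenses=142 Loans=-57 Payables=-254 Revenue=169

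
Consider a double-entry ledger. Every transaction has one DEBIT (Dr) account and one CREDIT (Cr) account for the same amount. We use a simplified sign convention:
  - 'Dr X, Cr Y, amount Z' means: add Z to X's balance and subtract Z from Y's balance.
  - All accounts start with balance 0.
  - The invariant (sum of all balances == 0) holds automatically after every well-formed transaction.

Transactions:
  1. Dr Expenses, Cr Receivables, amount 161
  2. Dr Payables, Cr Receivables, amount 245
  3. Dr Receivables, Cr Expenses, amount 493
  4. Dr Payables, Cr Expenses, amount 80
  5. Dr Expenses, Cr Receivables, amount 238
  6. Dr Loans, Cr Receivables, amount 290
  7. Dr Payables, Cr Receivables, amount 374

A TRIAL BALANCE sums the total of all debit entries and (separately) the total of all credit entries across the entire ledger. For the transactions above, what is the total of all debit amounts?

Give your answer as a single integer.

Answer: 1881

Derivation:
Txn 1: debit+=161
Txn 2: debit+=245
Txn 3: debit+=493
Txn 4: debit+=80
Txn 5: debit+=238
Txn 6: debit+=290
Txn 7: debit+=374
Total debits = 1881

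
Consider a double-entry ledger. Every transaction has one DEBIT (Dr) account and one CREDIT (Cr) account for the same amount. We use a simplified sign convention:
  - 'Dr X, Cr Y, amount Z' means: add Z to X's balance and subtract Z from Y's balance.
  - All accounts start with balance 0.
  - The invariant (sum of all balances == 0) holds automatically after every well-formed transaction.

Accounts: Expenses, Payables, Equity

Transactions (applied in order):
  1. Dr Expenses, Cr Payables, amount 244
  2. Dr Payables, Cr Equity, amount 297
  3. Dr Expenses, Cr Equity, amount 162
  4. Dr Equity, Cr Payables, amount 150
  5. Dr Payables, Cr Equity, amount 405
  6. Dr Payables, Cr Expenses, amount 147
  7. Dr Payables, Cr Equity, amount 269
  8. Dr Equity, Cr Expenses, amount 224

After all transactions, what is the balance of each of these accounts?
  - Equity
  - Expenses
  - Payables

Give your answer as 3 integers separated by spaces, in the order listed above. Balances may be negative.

Answer: -759 35 724

Derivation:
After txn 1 (Dr Expenses, Cr Payables, amount 244): Expenses=244 Payables=-244
After txn 2 (Dr Payables, Cr Equity, amount 297): Equity=-297 Expenses=244 Payables=53
After txn 3 (Dr Expenses, Cr Equity, amount 162): Equity=-459 Expenses=406 Payables=53
After txn 4 (Dr Equity, Cr Payables, amount 150): Equity=-309 Expenses=406 Payables=-97
After txn 5 (Dr Payables, Cr Equity, amount 405): Equity=-714 Expenses=406 Payables=308
After txn 6 (Dr Payables, Cr Expenses, amount 147): Equity=-714 Expenses=259 Payables=455
After txn 7 (Dr Payables, Cr Equity, amount 269): Equity=-983 Expenses=259 Payables=724
After txn 8 (Dr Equity, Cr Expenses, amount 224): Equity=-759 Expenses=35 Payables=724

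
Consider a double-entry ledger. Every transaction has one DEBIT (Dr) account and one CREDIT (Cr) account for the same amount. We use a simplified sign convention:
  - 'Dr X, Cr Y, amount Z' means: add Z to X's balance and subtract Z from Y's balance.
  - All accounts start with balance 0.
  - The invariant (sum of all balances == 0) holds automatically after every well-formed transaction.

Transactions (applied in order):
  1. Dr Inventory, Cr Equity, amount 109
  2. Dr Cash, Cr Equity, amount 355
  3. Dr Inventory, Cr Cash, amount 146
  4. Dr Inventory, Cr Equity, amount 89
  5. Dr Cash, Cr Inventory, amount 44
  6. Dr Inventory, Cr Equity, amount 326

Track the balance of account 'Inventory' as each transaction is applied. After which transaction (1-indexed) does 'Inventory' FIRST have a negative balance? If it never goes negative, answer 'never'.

Answer: never

Derivation:
After txn 1: Inventory=109
After txn 2: Inventory=109
After txn 3: Inventory=255
After txn 4: Inventory=344
After txn 5: Inventory=300
After txn 6: Inventory=626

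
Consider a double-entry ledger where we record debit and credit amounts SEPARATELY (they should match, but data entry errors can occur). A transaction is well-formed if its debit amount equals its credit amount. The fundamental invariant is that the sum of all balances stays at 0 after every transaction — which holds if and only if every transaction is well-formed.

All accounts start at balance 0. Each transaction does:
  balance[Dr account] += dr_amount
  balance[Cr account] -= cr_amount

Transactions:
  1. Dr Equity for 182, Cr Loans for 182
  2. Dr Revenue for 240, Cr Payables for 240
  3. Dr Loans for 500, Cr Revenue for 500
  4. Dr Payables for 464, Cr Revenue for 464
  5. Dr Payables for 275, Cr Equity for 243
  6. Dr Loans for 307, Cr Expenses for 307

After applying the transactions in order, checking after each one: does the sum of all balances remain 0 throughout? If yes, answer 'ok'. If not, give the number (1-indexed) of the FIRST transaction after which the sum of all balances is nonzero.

Answer: 5

Derivation:
After txn 1: dr=182 cr=182 sum_balances=0
After txn 2: dr=240 cr=240 sum_balances=0
After txn 3: dr=500 cr=500 sum_balances=0
After txn 4: dr=464 cr=464 sum_balances=0
After txn 5: dr=275 cr=243 sum_balances=32
After txn 6: dr=307 cr=307 sum_balances=32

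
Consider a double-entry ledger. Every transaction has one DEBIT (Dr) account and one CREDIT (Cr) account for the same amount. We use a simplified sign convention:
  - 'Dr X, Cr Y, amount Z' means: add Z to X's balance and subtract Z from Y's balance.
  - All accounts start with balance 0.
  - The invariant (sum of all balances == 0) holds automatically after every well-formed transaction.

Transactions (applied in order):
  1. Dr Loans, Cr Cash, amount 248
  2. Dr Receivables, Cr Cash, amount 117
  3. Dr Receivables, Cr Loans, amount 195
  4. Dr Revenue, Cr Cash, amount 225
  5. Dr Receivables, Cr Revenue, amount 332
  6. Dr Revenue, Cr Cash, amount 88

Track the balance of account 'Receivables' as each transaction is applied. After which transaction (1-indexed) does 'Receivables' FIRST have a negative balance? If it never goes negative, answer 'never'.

After txn 1: Receivables=0
After txn 2: Receivables=117
After txn 3: Receivables=312
After txn 4: Receivables=312
After txn 5: Receivables=644
After txn 6: Receivables=644

Answer: never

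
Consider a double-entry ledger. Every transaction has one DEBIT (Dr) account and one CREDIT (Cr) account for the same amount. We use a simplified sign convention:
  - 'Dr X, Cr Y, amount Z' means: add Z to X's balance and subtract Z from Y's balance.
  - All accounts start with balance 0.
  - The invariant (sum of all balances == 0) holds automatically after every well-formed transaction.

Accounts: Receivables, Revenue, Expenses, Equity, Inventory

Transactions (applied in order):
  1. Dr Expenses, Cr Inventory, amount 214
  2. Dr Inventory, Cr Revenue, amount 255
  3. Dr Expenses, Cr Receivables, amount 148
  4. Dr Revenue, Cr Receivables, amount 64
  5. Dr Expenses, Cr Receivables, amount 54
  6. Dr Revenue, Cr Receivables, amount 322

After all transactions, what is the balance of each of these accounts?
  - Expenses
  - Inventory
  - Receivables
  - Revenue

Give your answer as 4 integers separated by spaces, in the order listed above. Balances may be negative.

Answer: 416 41 -588 131

Derivation:
After txn 1 (Dr Expenses, Cr Inventory, amount 214): Expenses=214 Inventory=-214
After txn 2 (Dr Inventory, Cr Revenue, amount 255): Expenses=214 Inventory=41 Revenue=-255
After txn 3 (Dr Expenses, Cr Receivables, amount 148): Expenses=362 Inventory=41 Receivables=-148 Revenue=-255
After txn 4 (Dr Revenue, Cr Receivables, amount 64): Expenses=362 Inventory=41 Receivables=-212 Revenue=-191
After txn 5 (Dr Expenses, Cr Receivables, amount 54): Expenses=416 Inventory=41 Receivables=-266 Revenue=-191
After txn 6 (Dr Revenue, Cr Receivables, amount 322): Expenses=416 Inventory=41 Receivables=-588 Revenue=131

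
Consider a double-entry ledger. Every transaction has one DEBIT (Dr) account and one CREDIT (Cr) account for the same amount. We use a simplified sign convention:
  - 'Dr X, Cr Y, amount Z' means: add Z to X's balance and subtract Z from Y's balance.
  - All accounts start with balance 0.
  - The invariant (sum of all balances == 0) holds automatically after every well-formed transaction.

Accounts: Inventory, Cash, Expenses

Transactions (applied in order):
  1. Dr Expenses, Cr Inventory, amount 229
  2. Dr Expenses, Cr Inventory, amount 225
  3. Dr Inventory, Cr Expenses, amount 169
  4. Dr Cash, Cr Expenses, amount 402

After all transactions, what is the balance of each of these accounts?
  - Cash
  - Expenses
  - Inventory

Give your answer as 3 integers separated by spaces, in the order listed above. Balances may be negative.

Answer: 402 -117 -285

Derivation:
After txn 1 (Dr Expenses, Cr Inventory, amount 229): Expenses=229 Inventory=-229
After txn 2 (Dr Expenses, Cr Inventory, amount 225): Expenses=454 Inventory=-454
After txn 3 (Dr Inventory, Cr Expenses, amount 169): Expenses=285 Inventory=-285
After txn 4 (Dr Cash, Cr Expenses, amount 402): Cash=402 Expenses=-117 Inventory=-285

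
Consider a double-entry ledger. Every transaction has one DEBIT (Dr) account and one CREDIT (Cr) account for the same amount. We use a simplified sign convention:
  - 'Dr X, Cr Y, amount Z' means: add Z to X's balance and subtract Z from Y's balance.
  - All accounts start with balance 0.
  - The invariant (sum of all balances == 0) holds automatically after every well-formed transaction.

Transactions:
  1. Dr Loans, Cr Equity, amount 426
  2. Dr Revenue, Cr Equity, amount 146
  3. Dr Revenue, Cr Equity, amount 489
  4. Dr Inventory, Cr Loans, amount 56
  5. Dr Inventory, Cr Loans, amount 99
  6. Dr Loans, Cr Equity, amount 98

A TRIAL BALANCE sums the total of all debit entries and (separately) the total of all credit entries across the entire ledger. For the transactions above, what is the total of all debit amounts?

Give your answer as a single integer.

Txn 1: debit+=426
Txn 2: debit+=146
Txn 3: debit+=489
Txn 4: debit+=56
Txn 5: debit+=99
Txn 6: debit+=98
Total debits = 1314

Answer: 1314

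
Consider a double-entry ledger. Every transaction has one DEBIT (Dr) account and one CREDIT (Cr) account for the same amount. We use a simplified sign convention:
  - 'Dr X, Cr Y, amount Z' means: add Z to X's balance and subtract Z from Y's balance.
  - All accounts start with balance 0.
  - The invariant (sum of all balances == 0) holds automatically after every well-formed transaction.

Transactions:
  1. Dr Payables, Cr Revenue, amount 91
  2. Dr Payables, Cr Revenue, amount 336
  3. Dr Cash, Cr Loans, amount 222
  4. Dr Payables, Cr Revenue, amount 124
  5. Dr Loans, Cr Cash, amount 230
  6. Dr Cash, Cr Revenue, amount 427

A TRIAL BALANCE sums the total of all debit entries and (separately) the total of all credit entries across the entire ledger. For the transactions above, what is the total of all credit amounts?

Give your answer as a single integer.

Answer: 1430

Derivation:
Txn 1: credit+=91
Txn 2: credit+=336
Txn 3: credit+=222
Txn 4: credit+=124
Txn 5: credit+=230
Txn 6: credit+=427
Total credits = 1430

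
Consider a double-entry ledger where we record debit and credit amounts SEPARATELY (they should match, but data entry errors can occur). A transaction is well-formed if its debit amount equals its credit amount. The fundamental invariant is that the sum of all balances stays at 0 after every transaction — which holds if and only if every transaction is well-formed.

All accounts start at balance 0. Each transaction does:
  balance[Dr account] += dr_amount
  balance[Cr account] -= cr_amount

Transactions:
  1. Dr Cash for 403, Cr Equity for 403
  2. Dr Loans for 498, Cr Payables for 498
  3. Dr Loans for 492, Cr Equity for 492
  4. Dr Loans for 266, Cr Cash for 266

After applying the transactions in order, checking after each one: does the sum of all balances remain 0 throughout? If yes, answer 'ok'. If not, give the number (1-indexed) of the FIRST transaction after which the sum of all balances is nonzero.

After txn 1: dr=403 cr=403 sum_balances=0
After txn 2: dr=498 cr=498 sum_balances=0
After txn 3: dr=492 cr=492 sum_balances=0
After txn 4: dr=266 cr=266 sum_balances=0

Answer: ok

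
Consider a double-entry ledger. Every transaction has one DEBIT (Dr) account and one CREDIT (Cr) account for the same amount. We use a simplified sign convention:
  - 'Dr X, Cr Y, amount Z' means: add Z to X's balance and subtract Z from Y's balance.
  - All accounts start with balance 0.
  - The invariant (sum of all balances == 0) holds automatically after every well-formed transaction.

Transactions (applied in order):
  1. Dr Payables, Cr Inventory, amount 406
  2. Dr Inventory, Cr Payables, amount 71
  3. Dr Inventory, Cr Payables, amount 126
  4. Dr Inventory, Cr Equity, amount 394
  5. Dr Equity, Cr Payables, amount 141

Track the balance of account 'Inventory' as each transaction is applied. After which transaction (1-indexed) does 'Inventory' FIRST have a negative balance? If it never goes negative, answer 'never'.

After txn 1: Inventory=-406

Answer: 1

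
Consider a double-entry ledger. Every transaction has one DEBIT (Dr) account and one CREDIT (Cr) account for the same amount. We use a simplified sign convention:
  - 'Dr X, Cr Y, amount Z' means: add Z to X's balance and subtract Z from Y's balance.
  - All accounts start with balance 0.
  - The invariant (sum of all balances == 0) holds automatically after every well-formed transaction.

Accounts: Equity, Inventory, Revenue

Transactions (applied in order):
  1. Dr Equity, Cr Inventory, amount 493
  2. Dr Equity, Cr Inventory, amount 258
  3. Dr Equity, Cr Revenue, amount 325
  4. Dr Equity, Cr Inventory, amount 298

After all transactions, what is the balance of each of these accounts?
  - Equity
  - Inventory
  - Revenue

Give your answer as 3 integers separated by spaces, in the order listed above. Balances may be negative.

After txn 1 (Dr Equity, Cr Inventory, amount 493): Equity=493 Inventory=-493
After txn 2 (Dr Equity, Cr Inventory, amount 258): Equity=751 Inventory=-751
After txn 3 (Dr Equity, Cr Revenue, amount 325): Equity=1076 Inventory=-751 Revenue=-325
After txn 4 (Dr Equity, Cr Inventory, amount 298): Equity=1374 Inventory=-1049 Revenue=-325

Answer: 1374 -1049 -325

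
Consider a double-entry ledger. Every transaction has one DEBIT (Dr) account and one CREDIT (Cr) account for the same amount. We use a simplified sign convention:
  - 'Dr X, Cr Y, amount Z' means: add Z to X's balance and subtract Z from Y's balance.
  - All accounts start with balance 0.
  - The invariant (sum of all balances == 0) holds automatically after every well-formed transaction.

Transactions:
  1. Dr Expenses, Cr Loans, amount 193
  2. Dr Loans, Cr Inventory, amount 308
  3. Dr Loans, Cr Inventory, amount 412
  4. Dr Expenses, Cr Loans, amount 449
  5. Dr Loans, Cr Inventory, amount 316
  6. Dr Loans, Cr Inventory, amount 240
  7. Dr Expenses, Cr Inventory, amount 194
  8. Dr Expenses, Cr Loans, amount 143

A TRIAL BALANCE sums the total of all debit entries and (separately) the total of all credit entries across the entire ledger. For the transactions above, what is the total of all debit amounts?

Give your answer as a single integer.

Answer: 2255

Derivation:
Txn 1: debit+=193
Txn 2: debit+=308
Txn 3: debit+=412
Txn 4: debit+=449
Txn 5: debit+=316
Txn 6: debit+=240
Txn 7: debit+=194
Txn 8: debit+=143
Total debits = 2255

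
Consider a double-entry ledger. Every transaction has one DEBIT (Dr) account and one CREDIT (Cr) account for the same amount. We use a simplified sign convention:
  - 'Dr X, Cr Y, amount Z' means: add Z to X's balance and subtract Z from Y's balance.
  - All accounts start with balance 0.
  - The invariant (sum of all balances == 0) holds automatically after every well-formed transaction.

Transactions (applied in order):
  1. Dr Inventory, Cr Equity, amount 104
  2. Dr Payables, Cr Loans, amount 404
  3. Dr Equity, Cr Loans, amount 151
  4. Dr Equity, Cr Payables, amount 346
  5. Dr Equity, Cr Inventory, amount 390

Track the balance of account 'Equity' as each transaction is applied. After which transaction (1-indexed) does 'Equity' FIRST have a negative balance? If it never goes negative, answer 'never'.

Answer: 1

Derivation:
After txn 1: Equity=-104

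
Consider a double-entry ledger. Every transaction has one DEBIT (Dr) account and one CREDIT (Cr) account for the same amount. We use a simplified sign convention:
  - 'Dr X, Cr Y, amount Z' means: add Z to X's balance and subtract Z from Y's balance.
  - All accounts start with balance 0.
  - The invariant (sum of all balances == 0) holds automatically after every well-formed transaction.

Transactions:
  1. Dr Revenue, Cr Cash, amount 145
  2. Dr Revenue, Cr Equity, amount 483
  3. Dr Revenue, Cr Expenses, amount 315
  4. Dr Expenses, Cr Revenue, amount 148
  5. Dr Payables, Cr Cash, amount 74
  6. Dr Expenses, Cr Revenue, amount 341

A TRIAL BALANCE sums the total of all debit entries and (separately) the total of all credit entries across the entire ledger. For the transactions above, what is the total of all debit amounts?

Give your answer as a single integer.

Answer: 1506

Derivation:
Txn 1: debit+=145
Txn 2: debit+=483
Txn 3: debit+=315
Txn 4: debit+=148
Txn 5: debit+=74
Txn 6: debit+=341
Total debits = 1506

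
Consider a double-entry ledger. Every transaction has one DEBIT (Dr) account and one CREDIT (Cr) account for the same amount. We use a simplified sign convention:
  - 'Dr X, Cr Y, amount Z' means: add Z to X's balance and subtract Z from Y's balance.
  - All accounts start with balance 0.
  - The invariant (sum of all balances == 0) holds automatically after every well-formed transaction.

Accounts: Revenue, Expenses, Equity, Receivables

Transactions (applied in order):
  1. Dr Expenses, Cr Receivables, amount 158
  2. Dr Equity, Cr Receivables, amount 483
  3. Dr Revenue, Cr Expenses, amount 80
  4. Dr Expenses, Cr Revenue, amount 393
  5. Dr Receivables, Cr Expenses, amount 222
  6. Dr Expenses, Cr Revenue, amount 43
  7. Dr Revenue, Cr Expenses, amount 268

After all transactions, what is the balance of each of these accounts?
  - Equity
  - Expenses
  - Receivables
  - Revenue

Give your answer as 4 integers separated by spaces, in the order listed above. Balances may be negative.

Answer: 483 24 -419 -88

Derivation:
After txn 1 (Dr Expenses, Cr Receivables, amount 158): Expenses=158 Receivables=-158
After txn 2 (Dr Equity, Cr Receivables, amount 483): Equity=483 Expenses=158 Receivables=-641
After txn 3 (Dr Revenue, Cr Expenses, amount 80): Equity=483 Expenses=78 Receivables=-641 Revenue=80
After txn 4 (Dr Expenses, Cr Revenue, amount 393): Equity=483 Expenses=471 Receivables=-641 Revenue=-313
After txn 5 (Dr Receivables, Cr Expenses, amount 222): Equity=483 Expenses=249 Receivables=-419 Revenue=-313
After txn 6 (Dr Expenses, Cr Revenue, amount 43): Equity=483 Expenses=292 Receivables=-419 Revenue=-356
After txn 7 (Dr Revenue, Cr Expenses, amount 268): Equity=483 Expenses=24 Receivables=-419 Revenue=-88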